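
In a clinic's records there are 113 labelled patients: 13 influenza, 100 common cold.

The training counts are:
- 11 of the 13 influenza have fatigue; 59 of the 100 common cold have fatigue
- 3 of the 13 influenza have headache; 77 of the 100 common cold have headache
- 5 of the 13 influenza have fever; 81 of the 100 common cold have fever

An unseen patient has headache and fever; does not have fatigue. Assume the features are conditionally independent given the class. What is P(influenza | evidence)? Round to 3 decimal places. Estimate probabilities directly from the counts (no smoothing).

0.007

influenza: (13/113) × (2/13) × (3/13) × (5/13) ≈ 0.00157093
common cold: (100/113) × (41/100) × (77/100) × (81/100) ≈ 0.226298
P(influenza | x) = 0.00157093 / 0.22786893 ≈ 0.007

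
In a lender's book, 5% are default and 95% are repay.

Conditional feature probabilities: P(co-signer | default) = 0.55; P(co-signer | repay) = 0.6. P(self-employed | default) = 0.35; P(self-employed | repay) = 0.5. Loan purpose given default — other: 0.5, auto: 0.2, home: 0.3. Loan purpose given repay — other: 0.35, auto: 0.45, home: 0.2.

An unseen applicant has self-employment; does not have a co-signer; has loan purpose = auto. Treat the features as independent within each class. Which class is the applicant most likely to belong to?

default: 0.05 × (1−0.55) × 0.35 × 0.2 = 0.001575
repay: 0.95 × (1−0.6) × 0.5 × 0.45 = 0.0855
Highest score → repay.

repay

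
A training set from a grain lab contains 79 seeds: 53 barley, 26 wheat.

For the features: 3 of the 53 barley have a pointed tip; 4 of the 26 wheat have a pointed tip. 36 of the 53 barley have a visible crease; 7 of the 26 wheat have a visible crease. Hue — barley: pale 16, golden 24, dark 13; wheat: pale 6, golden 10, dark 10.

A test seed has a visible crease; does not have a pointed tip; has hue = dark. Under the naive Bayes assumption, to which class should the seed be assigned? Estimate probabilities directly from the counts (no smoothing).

barley: (53/79) × (50/53) × (36/53) × (13/53) ≈ 0.105448
wheat: (26/79) × (22/26) × (7/26) × (10/26) ≈ 0.0288368
Highest score → barley.

barley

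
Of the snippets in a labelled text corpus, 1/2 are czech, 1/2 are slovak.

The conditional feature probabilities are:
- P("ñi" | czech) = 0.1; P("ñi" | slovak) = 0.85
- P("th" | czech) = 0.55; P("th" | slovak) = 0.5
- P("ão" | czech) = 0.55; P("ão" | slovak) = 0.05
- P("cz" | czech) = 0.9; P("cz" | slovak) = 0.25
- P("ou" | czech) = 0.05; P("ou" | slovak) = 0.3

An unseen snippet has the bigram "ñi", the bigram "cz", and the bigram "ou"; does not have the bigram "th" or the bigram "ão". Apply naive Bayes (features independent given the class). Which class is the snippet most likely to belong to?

slovak

czech: 0.5 × 0.1 × (1−0.55) × (1−0.55) × 0.9 × 0.05 = 0.000455625
slovak: 0.5 × 0.85 × (1−0.5) × (1−0.05) × 0.25 × 0.3 = 0.015140625
Highest score → slovak.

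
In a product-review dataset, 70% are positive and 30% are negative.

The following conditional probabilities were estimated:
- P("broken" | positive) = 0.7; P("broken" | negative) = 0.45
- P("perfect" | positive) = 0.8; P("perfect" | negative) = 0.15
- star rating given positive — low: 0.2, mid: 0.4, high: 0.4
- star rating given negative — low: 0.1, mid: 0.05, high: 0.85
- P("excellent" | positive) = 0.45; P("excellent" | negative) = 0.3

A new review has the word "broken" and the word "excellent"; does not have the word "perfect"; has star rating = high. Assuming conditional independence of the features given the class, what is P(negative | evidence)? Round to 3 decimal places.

0.624

positive: 0.7 × 0.7 × (1−0.8) × 0.4 × 0.45 = 0.01764
negative: 0.3 × 0.45 × (1−0.15) × 0.85 × 0.3 = 0.02926125
P(negative | x) = 0.02926125 / 0.04690125 ≈ 0.624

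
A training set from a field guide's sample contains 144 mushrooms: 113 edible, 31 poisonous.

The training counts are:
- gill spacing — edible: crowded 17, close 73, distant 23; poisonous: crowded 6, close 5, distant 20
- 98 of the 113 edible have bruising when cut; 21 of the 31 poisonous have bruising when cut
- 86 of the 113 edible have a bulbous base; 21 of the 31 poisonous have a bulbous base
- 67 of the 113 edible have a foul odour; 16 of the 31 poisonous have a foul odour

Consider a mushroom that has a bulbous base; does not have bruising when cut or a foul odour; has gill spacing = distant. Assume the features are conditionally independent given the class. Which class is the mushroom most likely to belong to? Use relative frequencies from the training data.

poisonous

edible: (113/144) × (23/113) × (15/113) × (86/113) × (46/113) ≈ 0.00656867
poisonous: (31/144) × (20/31) × (10/31) × (21/31) × (15/31) ≈ 0.0146856
Highest score → poisonous.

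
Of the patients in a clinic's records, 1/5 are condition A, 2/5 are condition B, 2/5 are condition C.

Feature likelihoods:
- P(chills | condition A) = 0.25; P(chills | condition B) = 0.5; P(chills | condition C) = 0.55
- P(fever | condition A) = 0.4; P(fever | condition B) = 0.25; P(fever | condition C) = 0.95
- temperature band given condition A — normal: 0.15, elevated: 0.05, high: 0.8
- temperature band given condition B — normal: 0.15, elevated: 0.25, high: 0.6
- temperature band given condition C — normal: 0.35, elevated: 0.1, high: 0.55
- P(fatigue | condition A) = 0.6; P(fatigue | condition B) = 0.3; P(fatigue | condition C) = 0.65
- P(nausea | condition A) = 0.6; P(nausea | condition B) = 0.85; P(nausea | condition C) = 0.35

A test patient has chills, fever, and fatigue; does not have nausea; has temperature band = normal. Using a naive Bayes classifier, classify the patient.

condition C

condition A: 0.2 × 0.25 × 0.4 × 0.15 × 0.6 × (1−0.6) = 0.00072
condition B: 0.4 × 0.5 × 0.25 × 0.15 × 0.3 × (1−0.85) = 0.0003375
condition C: 0.4 × 0.55 × 0.95 × 0.35 × 0.65 × (1−0.35) = 0.030905875
Highest score → condition C.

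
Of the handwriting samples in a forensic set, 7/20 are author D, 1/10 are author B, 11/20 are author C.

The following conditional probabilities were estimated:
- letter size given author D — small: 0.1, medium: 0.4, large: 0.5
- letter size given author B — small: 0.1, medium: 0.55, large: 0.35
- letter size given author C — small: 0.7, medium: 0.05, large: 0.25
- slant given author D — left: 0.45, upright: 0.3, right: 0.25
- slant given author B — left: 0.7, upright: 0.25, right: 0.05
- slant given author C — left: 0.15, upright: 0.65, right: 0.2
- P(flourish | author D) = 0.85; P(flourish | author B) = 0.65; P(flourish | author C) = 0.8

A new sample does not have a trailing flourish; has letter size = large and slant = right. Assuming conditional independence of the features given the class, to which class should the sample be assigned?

author D

author D: 0.35 × 0.5 × 0.25 × (1−0.85) = 0.0065625
author B: 0.1 × 0.35 × 0.05 × (1−0.65) = 0.0006125
author C: 0.55 × 0.25 × 0.2 × (1−0.8) = 0.0055
Highest score → author D.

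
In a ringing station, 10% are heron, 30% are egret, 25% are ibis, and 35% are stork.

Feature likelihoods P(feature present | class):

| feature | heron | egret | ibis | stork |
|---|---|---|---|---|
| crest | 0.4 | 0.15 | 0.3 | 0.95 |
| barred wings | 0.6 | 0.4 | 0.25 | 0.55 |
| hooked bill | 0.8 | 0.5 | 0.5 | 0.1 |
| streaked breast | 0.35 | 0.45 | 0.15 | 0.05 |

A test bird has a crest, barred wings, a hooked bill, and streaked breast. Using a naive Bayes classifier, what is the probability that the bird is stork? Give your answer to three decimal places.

0.070

heron: 0.1 × 0.4 × 0.6 × 0.8 × 0.35 = 0.00672
egret: 0.3 × 0.15 × 0.4 × 0.5 × 0.45 = 0.00405
ibis: 0.25 × 0.3 × 0.25 × 0.5 × 0.15 = 0.00140625
stork: 0.35 × 0.95 × 0.55 × 0.1 × 0.05 = 0.000914375
P(stork | x) = 0.000914375 / 0.013090625 ≈ 0.070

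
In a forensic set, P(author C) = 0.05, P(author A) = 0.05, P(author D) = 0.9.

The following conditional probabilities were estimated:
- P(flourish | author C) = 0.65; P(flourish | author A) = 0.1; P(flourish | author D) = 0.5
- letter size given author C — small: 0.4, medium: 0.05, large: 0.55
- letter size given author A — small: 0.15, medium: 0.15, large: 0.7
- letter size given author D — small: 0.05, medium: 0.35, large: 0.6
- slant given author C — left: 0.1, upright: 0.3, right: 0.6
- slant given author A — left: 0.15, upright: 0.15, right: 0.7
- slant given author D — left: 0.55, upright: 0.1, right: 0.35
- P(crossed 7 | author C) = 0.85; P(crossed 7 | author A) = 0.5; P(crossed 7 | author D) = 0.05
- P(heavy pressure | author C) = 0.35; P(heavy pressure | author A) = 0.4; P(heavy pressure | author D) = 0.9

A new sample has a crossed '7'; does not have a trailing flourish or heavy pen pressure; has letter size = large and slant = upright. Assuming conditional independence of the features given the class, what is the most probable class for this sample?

author C

author C: 0.05 × (1−0.65) × 0.55 × 0.3 × 0.85 × (1−0.35) = 0.00159534375
author A: 0.05 × (1−0.1) × 0.7 × 0.15 × 0.5 × (1−0.4) = 0.0014175
author D: 0.9 × (1−0.5) × 0.6 × 0.1 × 0.05 × (1−0.9) = 0.000135
Highest score → author C.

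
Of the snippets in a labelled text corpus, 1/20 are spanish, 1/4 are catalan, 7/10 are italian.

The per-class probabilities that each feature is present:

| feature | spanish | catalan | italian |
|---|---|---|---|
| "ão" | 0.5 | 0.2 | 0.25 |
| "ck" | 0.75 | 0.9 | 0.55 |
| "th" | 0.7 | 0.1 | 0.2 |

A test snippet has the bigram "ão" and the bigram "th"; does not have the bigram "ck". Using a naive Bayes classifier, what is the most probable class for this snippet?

spanish: 0.05 × 0.5 × (1−0.75) × 0.7 = 0.004375
catalan: 0.25 × 0.2 × (1−0.9) × 0.1 = 0.0005
italian: 0.7 × 0.25 × (1−0.55) × 0.2 = 0.01575
Highest score → italian.

italian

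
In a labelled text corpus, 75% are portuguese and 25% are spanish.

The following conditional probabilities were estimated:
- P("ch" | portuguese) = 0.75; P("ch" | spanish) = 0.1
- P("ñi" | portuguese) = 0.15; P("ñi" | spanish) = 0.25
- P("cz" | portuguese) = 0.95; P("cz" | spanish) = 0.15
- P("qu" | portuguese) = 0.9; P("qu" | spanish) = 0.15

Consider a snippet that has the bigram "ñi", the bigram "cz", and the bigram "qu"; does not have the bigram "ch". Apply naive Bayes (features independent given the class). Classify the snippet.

portuguese: 0.75 × (1−0.75) × 0.15 × 0.95 × 0.9 = 0.024046875
spanish: 0.25 × (1−0.1) × 0.25 × 0.15 × 0.15 = 0.001265625
Highest score → portuguese.

portuguese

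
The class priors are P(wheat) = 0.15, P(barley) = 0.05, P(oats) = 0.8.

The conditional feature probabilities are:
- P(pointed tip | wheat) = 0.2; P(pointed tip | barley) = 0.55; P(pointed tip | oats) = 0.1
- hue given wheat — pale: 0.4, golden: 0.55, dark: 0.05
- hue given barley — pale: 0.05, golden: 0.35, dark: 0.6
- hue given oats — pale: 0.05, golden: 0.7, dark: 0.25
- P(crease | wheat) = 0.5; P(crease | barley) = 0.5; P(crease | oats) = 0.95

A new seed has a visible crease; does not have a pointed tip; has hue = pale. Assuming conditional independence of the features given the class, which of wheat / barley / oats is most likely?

wheat: 0.15 × (1−0.2) × 0.4 × 0.5 = 0.024
barley: 0.05 × (1−0.55) × 0.05 × 0.5 = 0.0005625
oats: 0.8 × (1−0.1) × 0.05 × 0.95 = 0.0342
Highest score → oats.

oats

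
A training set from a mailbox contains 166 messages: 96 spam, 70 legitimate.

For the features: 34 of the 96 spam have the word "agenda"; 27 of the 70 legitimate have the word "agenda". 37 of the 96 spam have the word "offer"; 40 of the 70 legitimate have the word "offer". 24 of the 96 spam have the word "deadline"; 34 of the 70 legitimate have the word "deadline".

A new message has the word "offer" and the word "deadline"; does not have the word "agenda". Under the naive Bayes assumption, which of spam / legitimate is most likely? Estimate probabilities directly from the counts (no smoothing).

legitimate

spam: (96/166) × (62/96) × (37/96) × (24/96) ≈ 0.0359877
legitimate: (70/166) × (43/70) × (40/70) × (34/70) ≈ 0.0718957
Highest score → legitimate.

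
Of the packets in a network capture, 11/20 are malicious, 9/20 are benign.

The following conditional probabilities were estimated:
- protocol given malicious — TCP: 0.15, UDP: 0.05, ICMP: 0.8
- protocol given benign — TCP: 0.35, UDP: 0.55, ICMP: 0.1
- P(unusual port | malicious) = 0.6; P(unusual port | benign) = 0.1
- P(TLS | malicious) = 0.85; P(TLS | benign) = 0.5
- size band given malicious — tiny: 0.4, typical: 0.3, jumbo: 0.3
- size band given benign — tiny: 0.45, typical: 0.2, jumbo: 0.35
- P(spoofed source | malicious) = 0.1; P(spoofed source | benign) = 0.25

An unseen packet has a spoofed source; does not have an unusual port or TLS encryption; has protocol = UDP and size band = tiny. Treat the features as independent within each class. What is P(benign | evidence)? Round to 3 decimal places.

malicious: 0.55 × 0.05 × (1−0.6) × (1−0.85) × 0.4 × 0.1 = 0.000066
benign: 0.45 × 0.55 × (1−0.1) × (1−0.5) × 0.45 × 0.25 = 0.0125296875
P(benign | x) = 0.0125296875 / 0.0125956875 ≈ 0.995

0.995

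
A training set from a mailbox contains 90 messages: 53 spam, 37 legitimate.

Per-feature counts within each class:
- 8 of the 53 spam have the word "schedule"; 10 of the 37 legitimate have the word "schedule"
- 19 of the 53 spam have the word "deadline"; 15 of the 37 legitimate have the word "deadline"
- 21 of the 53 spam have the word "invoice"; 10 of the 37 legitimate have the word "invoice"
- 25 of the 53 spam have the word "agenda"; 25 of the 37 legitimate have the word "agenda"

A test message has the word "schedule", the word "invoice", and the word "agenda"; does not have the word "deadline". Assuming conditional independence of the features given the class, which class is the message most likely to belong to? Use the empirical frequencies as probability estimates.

legitimate

spam: (53/90) × (8/53) × (34/53) × (21/53) × (25/53) ≈ 0.0106576
legitimate: (37/90) × (10/37) × (22/37) × (10/37) × (25/37) ≈ 0.0120647
Highest score → legitimate.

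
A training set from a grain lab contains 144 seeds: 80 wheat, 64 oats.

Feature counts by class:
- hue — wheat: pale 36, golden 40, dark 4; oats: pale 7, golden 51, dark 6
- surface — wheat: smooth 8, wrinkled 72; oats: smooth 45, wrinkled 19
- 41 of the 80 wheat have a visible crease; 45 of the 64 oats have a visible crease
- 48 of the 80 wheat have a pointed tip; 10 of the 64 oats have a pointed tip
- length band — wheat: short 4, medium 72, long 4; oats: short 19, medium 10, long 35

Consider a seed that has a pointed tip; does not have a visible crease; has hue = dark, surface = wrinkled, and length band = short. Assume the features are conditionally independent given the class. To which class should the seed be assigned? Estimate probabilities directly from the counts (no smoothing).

wheat

wheat: (80/144) × (4/80) × (72/80) × (39/80) × (48/80) × (4/80) = 0.000365625
oats: (64/144) × (6/64) × (19/64) × (19/64) × (10/64) × (19/64) ≈ 0.000170345
Highest score → wheat.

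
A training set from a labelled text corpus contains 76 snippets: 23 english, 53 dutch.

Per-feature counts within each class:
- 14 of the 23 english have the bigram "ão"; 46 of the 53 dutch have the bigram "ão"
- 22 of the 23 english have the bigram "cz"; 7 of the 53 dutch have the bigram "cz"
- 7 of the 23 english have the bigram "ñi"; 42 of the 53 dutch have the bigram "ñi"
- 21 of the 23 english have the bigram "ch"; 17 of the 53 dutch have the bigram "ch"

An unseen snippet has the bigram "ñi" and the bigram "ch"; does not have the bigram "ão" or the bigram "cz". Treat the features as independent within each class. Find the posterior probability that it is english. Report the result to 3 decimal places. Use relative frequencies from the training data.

english: (23/76) × (9/23) × (1/23) × (7/23) × (21/23) ≈ 0.00143075
dutch: (53/76) × (7/53) × (46/53) × (42/53) × (17/53) ≈ 0.0203195
P(english | x) = 0.00143075 / 0.02175025 ≈ 0.066

0.066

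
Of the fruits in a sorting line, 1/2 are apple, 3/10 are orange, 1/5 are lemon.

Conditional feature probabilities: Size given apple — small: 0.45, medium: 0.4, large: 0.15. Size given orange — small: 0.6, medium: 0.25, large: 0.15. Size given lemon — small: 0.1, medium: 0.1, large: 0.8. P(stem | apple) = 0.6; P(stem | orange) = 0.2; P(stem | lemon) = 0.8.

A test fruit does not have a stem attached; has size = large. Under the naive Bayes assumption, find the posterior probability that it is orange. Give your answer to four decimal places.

apple: 0.5 × 0.15 × (1−0.6) = 0.03
orange: 0.3 × 0.15 × (1−0.2) = 0.036
lemon: 0.2 × 0.8 × (1−0.8) = 0.032
P(orange | x) = 0.036 / 0.098 ≈ 0.3673

0.3673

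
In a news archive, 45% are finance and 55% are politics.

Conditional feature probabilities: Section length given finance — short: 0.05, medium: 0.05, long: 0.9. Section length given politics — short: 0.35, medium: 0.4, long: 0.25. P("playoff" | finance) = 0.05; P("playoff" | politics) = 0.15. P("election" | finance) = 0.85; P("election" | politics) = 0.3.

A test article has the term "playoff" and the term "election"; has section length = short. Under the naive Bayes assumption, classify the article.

politics

finance: 0.45 × 0.05 × 0.05 × 0.85 = 0.00095625
politics: 0.55 × 0.35 × 0.15 × 0.3 = 0.0086625
Highest score → politics.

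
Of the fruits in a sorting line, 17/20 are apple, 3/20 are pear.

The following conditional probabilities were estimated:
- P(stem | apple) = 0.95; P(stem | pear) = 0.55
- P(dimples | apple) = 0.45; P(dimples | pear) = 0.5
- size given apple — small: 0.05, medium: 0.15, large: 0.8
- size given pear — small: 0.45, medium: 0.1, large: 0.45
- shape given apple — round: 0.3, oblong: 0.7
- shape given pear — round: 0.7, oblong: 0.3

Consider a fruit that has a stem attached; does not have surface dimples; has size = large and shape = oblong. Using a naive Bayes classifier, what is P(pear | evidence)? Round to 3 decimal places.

0.022

apple: 0.85 × 0.95 × (1−0.45) × 0.8 × 0.7 = 0.24871
pear: 0.15 × 0.55 × (1−0.5) × 0.45 × 0.3 = 0.00556875
P(pear | x) = 0.00556875 / 0.25427875 ≈ 0.022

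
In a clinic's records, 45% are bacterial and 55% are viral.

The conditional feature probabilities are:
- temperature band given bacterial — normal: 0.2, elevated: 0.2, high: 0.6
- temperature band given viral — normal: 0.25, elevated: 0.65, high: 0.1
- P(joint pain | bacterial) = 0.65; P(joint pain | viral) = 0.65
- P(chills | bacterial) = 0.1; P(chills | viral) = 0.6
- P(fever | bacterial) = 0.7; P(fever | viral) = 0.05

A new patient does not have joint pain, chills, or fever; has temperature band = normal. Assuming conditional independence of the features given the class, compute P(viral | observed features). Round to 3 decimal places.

0.683

bacterial: 0.45 × 0.2 × (1−0.65) × (1−0.1) × (1−0.7) = 0.008505
viral: 0.55 × 0.25 × (1−0.65) × (1−0.6) × (1−0.05) = 0.0182875
P(viral | x) = 0.0182875 / 0.0267925 ≈ 0.683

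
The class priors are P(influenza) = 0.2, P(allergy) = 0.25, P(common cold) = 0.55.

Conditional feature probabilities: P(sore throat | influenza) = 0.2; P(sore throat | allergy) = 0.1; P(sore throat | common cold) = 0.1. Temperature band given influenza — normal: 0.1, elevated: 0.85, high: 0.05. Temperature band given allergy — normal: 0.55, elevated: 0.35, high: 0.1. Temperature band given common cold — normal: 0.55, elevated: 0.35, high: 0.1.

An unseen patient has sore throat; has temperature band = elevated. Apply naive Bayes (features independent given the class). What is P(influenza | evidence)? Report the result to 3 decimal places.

influenza: 0.2 × 0.2 × 0.85 = 0.034
allergy: 0.25 × 0.1 × 0.35 = 0.00875
common cold: 0.55 × 0.1 × 0.35 = 0.01925
P(influenza | x) = 0.034 / 0.062 ≈ 0.548

0.548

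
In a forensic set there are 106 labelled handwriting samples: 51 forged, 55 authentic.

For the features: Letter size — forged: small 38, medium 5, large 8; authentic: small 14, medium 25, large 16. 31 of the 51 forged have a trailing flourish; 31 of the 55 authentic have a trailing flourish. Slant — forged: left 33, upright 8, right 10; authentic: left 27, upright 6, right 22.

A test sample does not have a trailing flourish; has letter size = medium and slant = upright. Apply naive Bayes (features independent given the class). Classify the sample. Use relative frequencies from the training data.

authentic

forged: (51/106) × (5/51) × (20/51) × (8/51) ≈ 0.00290164
authentic: (55/106) × (25/55) × (24/55) × (6/55) ≈ 0.0112272
Highest score → authentic.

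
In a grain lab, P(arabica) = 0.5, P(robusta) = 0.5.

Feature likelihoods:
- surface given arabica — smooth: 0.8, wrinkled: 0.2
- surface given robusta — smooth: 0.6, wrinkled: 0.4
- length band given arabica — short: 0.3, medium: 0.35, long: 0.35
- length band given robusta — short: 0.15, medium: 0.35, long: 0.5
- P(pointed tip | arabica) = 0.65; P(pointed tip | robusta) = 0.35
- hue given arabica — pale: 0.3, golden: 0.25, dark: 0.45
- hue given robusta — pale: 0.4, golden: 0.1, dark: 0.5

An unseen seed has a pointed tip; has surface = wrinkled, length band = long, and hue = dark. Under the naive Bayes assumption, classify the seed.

robusta

arabica: 0.5 × 0.2 × 0.35 × 0.65 × 0.45 = 0.0102375
robusta: 0.5 × 0.4 × 0.5 × 0.35 × 0.5 = 0.0175
Highest score → robusta.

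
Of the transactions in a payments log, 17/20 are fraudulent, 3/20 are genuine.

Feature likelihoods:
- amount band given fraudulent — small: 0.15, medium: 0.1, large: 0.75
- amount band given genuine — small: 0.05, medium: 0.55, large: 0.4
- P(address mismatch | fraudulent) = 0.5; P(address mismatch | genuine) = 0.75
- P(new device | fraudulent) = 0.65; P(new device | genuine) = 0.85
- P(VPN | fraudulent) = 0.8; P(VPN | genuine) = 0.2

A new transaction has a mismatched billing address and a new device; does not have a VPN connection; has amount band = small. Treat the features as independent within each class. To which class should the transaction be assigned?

fraudulent

fraudulent: 0.85 × 0.15 × 0.5 × 0.65 × (1−0.8) = 0.0082875
genuine: 0.15 × 0.05 × 0.75 × 0.85 × (1−0.2) = 0.003825
Highest score → fraudulent.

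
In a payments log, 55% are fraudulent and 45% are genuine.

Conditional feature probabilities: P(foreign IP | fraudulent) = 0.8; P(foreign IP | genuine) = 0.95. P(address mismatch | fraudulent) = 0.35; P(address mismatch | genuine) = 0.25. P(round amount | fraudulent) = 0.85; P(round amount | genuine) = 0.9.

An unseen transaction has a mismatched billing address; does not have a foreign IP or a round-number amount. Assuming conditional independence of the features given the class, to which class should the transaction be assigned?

fraudulent

fraudulent: 0.55 × (1−0.8) × 0.35 × (1−0.85) = 0.005775
genuine: 0.45 × (1−0.95) × 0.25 × (1−0.9) = 0.0005625
Highest score → fraudulent.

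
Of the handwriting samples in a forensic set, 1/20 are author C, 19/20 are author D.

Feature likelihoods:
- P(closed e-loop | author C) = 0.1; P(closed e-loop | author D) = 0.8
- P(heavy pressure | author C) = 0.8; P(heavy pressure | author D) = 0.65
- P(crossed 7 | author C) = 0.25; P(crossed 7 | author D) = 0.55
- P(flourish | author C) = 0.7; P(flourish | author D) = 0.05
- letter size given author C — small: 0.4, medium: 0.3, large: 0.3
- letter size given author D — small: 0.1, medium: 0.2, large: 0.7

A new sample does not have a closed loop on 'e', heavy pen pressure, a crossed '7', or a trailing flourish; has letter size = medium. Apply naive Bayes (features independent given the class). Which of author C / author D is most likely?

author C: 0.05 × (1−0.1) × (1−0.8) × (1−0.25) × (1−0.7) × 0.3 = 0.0006075
author D: 0.95 × (1−0.8) × (1−0.65) × (1−0.55) × (1−0.05) × 0.2 = 0.00568575
Highest score → author D.

author D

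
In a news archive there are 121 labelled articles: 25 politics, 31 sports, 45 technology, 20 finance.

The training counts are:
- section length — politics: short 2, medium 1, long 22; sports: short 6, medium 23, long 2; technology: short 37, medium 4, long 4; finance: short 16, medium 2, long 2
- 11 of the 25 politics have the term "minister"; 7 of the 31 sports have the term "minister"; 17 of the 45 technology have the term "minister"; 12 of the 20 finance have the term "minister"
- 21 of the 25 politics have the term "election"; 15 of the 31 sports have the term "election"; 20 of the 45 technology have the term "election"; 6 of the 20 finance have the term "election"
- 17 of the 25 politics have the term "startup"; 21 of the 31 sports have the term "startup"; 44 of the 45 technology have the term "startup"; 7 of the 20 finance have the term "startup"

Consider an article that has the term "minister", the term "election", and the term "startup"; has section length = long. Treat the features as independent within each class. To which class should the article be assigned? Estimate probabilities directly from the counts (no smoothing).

politics: (25/121) × (22/25) × (11/25) × (21/25) × (17/25) = 0.045696
sports: (31/121) × (2/31) × (7/31) × (15/31) × (21/31) ≈ 0.0012234
technology: (45/121) × (4/45) × (17/45) × (20/45) × (44/45) ≈ 0.00542711
finance: (20/121) × (2/20) × (12/20) × (6/20) × (7/20) ≈ 0.00104132
Highest score → politics.

politics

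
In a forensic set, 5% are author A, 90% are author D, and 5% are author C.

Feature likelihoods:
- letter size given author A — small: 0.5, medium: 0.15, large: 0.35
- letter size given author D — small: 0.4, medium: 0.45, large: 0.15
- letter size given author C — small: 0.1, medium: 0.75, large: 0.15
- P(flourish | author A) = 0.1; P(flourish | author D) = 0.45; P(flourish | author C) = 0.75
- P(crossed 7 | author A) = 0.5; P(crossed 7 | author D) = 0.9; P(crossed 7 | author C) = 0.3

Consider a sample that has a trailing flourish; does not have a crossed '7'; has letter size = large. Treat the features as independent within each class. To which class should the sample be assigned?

author D

author A: 0.05 × 0.35 × 0.1 × (1−0.5) = 0.000875
author D: 0.9 × 0.15 × 0.45 × (1−0.9) = 0.006075
author C: 0.05 × 0.15 × 0.75 × (1−0.3) = 0.0039375
Highest score → author D.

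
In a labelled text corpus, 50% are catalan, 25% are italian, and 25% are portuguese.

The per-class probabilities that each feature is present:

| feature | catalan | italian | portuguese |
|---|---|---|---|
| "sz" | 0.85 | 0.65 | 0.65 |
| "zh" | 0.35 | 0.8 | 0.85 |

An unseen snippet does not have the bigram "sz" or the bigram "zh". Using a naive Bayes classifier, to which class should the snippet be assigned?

catalan: 0.5 × (1−0.85) × (1−0.35) = 0.04875
italian: 0.25 × (1−0.65) × (1−0.8) = 0.0175
portuguese: 0.25 × (1−0.65) × (1−0.85) = 0.013125
Highest score → catalan.

catalan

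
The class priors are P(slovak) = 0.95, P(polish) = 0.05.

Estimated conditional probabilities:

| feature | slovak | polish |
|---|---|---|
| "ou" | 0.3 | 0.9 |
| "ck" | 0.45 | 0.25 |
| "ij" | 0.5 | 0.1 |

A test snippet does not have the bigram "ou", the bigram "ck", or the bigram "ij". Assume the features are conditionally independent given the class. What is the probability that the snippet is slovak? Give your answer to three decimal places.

slovak: 0.95 × (1−0.3) × (1−0.45) × (1−0.5) = 0.182875
polish: 0.05 × (1−0.9) × (1−0.25) × (1−0.1) = 0.003375
P(slovak | x) = 0.182875 / 0.18625 ≈ 0.982

0.982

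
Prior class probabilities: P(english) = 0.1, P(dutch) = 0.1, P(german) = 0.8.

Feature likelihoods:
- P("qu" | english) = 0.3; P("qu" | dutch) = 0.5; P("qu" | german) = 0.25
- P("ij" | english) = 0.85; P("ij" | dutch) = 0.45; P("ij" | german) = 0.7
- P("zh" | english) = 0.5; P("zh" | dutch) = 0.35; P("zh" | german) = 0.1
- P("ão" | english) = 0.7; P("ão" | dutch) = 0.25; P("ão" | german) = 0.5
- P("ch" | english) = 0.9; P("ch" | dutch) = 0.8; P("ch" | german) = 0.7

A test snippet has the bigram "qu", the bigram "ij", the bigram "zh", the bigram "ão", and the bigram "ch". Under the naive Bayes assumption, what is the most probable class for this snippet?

english

english: 0.1 × 0.3 × 0.85 × 0.5 × 0.7 × 0.9 = 0.0080325
dutch: 0.1 × 0.5 × 0.45 × 0.35 × 0.25 × 0.8 = 0.001575
german: 0.8 × 0.25 × 0.7 × 0.1 × 0.5 × 0.7 = 0.0049
Highest score → english.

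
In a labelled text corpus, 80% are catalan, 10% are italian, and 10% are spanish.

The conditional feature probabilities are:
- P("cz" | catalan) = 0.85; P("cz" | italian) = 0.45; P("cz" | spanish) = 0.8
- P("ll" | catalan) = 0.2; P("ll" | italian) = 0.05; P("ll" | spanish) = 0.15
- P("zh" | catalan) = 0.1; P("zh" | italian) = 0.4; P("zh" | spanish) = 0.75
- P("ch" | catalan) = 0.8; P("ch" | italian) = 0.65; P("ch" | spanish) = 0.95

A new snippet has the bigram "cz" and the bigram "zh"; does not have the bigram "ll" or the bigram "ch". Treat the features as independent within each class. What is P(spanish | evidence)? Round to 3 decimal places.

catalan: 0.8 × 0.85 × (1−0.2) × 0.1 × (1−0.8) = 0.01088
italian: 0.1 × 0.45 × (1−0.05) × 0.4 × (1−0.65) = 0.005985
spanish: 0.1 × 0.8 × (1−0.15) × 0.75 × (1−0.95) = 0.00255
P(spanish | x) = 0.00255 / 0.019415 ≈ 0.131

0.131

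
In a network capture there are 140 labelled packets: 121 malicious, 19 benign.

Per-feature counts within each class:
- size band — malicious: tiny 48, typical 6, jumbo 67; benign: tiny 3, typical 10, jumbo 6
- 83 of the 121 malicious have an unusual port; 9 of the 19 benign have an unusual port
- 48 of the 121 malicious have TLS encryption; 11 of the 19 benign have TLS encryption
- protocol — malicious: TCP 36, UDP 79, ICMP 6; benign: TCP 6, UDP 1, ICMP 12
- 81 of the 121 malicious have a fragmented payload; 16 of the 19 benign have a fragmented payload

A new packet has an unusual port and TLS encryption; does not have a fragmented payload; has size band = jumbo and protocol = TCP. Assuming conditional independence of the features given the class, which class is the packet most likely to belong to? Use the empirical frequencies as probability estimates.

malicious

malicious: (121/140) × (67/121) × (83/121) × (48/121) × (36/121) × (40/121) ≈ 0.0128082
benign: (19/140) × (6/19) × (9/19) × (11/19) × (6/19) × (3/19) ≈ 0.000586025
Highest score → malicious.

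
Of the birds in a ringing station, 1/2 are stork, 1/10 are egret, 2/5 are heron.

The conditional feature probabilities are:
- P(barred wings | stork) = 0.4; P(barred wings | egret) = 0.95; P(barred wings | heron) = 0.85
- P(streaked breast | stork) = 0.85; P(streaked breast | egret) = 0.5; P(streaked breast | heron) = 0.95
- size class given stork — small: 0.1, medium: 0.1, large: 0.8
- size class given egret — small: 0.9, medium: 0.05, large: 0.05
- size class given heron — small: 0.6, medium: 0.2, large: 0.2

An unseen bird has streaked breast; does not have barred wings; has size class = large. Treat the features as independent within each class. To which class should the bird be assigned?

stork: 0.5 × (1−0.4) × 0.85 × 0.8 = 0.204
egret: 0.1 × (1−0.95) × 0.5 × 0.05 = 0.000125
heron: 0.4 × (1−0.85) × 0.95 × 0.2 = 0.0114
Highest score → stork.

stork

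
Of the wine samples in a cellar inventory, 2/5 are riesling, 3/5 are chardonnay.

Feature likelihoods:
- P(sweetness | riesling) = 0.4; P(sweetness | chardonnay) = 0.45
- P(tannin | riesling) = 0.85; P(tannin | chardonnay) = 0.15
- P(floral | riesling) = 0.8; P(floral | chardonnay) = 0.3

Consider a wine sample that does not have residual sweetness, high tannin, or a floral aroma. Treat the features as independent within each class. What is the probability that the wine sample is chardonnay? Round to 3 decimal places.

riesling: 0.4 × (1−0.4) × (1−0.85) × (1−0.8) = 0.0072
chardonnay: 0.6 × (1−0.45) × (1−0.15) × (1−0.3) = 0.19635
P(chardonnay | x) = 0.19635 / 0.20355 ≈ 0.965

0.965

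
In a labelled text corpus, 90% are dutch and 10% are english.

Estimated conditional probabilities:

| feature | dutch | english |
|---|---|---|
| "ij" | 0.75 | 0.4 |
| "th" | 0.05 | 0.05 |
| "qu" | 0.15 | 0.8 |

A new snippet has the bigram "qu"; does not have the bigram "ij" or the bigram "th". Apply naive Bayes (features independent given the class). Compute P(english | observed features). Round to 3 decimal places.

0.587

dutch: 0.9 × (1−0.75) × (1−0.05) × 0.15 = 0.0320625
english: 0.1 × (1−0.4) × (1−0.05) × 0.8 = 0.0456
P(english | x) = 0.0456 / 0.0776625 ≈ 0.587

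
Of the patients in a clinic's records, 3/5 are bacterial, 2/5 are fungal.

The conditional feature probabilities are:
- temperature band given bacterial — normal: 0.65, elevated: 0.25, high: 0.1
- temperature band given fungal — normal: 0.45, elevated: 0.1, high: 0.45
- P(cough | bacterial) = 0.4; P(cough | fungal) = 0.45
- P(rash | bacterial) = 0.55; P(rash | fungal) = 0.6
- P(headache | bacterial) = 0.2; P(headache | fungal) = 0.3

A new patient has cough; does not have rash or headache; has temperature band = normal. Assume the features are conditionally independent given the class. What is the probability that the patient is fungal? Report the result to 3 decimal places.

bacterial: 0.6 × 0.65 × 0.4 × (1−0.55) × (1−0.2) = 0.05616
fungal: 0.4 × 0.45 × 0.45 × (1−0.6) × (1−0.3) = 0.02268
P(fungal | x) = 0.02268 / 0.07884 ≈ 0.288

0.288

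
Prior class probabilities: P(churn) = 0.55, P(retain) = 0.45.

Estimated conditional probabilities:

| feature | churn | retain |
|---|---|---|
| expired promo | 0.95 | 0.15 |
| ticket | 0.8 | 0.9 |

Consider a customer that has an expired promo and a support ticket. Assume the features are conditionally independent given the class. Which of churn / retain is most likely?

churn: 0.55 × 0.95 × 0.8 = 0.418
retain: 0.45 × 0.15 × 0.9 = 0.06075
Highest score → churn.

churn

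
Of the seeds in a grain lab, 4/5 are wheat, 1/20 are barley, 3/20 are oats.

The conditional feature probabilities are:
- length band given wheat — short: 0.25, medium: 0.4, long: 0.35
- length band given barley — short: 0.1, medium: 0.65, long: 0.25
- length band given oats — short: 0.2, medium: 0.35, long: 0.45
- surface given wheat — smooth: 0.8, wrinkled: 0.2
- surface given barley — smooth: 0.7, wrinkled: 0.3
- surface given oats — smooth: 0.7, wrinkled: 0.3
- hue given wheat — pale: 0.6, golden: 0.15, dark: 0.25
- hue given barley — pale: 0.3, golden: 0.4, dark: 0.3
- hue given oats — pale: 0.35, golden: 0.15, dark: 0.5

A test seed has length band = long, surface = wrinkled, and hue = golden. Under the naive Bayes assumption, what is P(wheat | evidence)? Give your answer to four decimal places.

0.6493

wheat: 0.8 × 0.35 × 0.2 × 0.15 = 0.0084
barley: 0.05 × 0.25 × 0.3 × 0.4 = 0.0015
oats: 0.15 × 0.45 × 0.3 × 0.15 = 0.0030375
P(wheat | x) = 0.0084 / 0.0129375 ≈ 0.6493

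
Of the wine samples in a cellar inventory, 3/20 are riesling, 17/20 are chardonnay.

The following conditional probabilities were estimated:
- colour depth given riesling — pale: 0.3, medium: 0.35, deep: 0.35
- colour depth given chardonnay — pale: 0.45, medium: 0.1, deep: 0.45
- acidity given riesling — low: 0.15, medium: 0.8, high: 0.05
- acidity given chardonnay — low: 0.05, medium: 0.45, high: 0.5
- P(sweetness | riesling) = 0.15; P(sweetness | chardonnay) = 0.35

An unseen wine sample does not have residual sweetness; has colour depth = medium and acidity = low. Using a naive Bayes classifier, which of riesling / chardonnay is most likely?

riesling

riesling: 0.15 × 0.35 × 0.15 × (1−0.15) = 0.00669375
chardonnay: 0.85 × 0.1 × 0.05 × (1−0.35) = 0.0027625
Highest score → riesling.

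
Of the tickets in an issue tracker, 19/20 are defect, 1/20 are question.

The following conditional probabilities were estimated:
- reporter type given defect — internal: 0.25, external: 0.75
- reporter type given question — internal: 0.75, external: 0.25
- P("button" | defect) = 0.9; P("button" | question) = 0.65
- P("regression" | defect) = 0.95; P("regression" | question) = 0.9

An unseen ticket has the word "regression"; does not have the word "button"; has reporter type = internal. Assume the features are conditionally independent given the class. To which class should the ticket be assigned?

defect: 0.95 × 0.25 × (1−0.9) × 0.95 = 0.0225625
question: 0.05 × 0.75 × (1−0.65) × 0.9 = 0.0118125
Highest score → defect.

defect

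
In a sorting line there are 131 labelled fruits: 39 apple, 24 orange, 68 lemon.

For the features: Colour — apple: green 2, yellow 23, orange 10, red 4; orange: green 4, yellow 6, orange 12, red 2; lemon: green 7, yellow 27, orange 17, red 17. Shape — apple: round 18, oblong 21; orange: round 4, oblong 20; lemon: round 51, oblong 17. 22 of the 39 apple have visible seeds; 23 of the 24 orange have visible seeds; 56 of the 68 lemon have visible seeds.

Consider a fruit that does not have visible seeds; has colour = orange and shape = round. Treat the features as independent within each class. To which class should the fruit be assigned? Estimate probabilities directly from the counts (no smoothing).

lemon

apple: (39/131) × (10/39) × (18/39) × (17/39) ≈ 0.0153575
orange: (24/131) × (12/24) × (4/24) × (1/24) ≈ 0.000636132
lemon: (68/131) × (17/68) × (51/68) × (12/68) ≈ 0.0171756
Highest score → lemon.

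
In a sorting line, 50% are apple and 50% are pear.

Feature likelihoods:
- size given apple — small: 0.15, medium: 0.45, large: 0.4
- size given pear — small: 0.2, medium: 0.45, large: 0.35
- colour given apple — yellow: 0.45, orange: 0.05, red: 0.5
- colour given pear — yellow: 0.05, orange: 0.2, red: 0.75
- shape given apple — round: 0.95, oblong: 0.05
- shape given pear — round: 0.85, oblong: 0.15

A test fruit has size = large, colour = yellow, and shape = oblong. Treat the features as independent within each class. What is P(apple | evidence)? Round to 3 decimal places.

apple: 0.5 × 0.4 × 0.45 × 0.05 = 0.0045
pear: 0.5 × 0.35 × 0.05 × 0.15 = 0.0013125
P(apple | x) = 0.0045 / 0.0058125 ≈ 0.774

0.774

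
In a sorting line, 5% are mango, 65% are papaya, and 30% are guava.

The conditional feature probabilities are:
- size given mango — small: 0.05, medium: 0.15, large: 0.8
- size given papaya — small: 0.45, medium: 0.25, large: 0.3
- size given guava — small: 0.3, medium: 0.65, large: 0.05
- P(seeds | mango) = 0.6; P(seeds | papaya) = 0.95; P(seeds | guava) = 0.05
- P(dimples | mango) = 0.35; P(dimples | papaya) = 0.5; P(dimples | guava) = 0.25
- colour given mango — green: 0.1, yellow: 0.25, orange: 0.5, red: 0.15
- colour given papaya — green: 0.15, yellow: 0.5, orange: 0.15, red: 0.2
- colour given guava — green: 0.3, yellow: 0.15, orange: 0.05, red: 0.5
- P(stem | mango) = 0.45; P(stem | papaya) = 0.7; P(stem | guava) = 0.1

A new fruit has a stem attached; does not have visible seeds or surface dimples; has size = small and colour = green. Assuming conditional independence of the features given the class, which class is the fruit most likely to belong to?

guava

mango: 0.05 × 0.05 × (1−0.6) × (1−0.35) × 0.1 × 0.45 = 0.00002925
papaya: 0.65 × 0.45 × (1−0.95) × (1−0.5) × 0.15 × 0.7 = 0.0007678125
guava: 0.3 × 0.3 × (1−0.05) × (1−0.25) × 0.3 × 0.1 = 0.00192375
Highest score → guava.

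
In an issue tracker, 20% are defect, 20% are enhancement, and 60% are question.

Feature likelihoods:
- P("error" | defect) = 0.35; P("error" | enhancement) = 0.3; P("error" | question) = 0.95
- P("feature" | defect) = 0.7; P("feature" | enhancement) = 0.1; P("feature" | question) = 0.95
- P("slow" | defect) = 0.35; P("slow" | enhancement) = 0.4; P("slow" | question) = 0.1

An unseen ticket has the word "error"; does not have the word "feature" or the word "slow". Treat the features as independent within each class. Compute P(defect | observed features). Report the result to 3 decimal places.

defect: 0.2 × 0.35 × (1−0.7) × (1−0.35) = 0.01365
enhancement: 0.2 × 0.3 × (1−0.1) × (1−0.4) = 0.0324
question: 0.6 × 0.95 × (1−0.95) × (1−0.1) = 0.02565
P(defect | x) = 0.01365 / 0.0717 ≈ 0.190

0.190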